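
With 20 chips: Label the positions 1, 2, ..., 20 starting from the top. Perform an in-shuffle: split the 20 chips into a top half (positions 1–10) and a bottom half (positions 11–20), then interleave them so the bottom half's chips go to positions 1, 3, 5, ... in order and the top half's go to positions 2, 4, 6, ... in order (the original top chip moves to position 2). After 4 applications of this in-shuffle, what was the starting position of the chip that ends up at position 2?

Work backwards from position 2, undoing one in-shuffle at a time:
2 ← 1 ← 11 ← 16 ← 8
So the chip now at position 2 started at position 8.

8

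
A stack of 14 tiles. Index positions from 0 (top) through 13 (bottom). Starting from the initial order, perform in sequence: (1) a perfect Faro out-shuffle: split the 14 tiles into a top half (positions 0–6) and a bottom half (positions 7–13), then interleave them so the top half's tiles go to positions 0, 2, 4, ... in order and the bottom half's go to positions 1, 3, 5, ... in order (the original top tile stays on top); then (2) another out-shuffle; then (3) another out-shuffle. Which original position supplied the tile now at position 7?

9

Undo the operations in reverse order, starting from position 7:
  undo op 3 (out-shuffle, from bottom half): 7 ← 10
  undo op 2 (out-shuffle, from top half): 10 ← 5
  undo op 1 (out-shuffle, from bottom half): 5 ← 9
So the tile at position 7 came from original position 9.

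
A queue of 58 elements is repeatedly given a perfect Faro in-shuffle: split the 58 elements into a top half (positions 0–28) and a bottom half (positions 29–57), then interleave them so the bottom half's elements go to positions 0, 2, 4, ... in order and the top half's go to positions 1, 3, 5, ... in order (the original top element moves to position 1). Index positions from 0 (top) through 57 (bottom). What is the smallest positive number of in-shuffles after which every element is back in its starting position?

The in-shuffle permutes the 58 positions with cycle lengths [58].
Every element is home exactly when every cycle has completed a whole number of laps, i.e. after lcm(58) = 58 in-shuffles.

58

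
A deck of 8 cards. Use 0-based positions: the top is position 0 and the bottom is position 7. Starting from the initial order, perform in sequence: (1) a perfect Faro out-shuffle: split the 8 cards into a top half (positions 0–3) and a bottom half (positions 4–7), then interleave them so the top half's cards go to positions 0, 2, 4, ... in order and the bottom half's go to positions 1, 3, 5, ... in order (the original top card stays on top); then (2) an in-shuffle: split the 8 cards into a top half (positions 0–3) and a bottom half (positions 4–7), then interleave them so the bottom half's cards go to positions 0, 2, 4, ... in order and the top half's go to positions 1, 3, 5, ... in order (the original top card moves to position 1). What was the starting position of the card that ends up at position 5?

1

Undo the operations in reverse order, starting from position 5:
  undo op 2 (in-shuffle, from top half): 5 ← 2
  undo op 1 (out-shuffle, from top half): 2 ← 1
So the card at position 5 came from original position 1.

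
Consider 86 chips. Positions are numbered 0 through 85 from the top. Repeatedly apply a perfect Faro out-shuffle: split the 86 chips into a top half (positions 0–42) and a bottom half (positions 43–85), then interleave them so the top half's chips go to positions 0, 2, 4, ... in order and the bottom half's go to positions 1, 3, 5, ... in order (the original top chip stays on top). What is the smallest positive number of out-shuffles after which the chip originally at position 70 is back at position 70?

Follow position 70 under repeated out-shuffles:
70 → 55 → 25 → 50 → 15 → 30 → 60 → 35 → 70
It first returns after 8 out-shuffles.

8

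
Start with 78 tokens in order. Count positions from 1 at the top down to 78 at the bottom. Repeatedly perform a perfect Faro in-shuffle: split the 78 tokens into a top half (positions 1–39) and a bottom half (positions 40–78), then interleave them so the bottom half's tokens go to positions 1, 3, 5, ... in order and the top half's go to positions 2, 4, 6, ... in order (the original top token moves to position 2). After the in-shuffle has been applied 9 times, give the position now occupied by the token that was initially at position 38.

22

Track the token's position through each in-shuffle:
38 → 76 → 73 → 67 → 55 → 31 → 62 → 45 → 11 → 22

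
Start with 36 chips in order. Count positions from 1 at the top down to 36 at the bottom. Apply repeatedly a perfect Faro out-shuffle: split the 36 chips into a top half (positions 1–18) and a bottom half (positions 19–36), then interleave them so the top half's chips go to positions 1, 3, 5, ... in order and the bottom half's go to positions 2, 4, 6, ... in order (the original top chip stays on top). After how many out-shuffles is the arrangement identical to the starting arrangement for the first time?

The out-shuffle permutes the 36 positions with cycle lengths [1, 1, 3, 3, 4, 12, 12].
Every chip is home exactly when every cycle has completed a whole number of laps, i.e. after lcm(1, 3, 4, 12) = 12 out-shuffles.

12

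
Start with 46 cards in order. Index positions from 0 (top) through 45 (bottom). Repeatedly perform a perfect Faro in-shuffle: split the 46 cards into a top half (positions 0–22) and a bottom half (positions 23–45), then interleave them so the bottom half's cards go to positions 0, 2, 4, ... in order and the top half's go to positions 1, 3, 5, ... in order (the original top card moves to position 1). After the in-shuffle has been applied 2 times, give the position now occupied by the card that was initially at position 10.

43

Track the card's position through each in-shuffle:
10 → 21 → 43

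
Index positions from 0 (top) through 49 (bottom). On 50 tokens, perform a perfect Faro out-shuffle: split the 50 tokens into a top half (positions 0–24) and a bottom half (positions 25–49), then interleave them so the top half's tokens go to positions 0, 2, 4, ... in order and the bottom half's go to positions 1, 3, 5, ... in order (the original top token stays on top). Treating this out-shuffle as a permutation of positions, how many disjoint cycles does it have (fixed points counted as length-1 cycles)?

6

Trace each unvisited position around until it returns:
(0) (1 2 4 8 16 32 ... len 21) (3 6 12 24 48 47 ... len 21) (7 14 28) (21 42 35) (49)
6 cycles in total.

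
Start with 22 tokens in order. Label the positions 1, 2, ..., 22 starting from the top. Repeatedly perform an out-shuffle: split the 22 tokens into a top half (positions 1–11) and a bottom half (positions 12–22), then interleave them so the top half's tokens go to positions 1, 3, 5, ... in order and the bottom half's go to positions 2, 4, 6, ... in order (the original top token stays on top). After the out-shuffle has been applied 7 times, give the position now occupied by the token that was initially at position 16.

10

Track the token's position through each out-shuffle:
16 → 10 → 19 → 16 → 10 → 19 → 16 → 10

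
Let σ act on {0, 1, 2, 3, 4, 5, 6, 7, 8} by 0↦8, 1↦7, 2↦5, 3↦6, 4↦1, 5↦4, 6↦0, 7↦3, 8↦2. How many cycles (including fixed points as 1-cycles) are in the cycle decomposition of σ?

1

Cycle decomposition: (0 8 2 5 4 1 7 3 6).
1 cycle.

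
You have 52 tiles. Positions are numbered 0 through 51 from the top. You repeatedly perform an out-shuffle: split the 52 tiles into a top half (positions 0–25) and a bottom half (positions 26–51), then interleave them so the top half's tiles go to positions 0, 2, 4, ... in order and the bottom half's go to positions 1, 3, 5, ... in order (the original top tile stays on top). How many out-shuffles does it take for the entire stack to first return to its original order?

The out-shuffle permutes the 52 positions with cycle lengths [1, 1, 2, 8, 8, 8, 8, 8, 8].
Every tile is home exactly when every cycle has completed a whole number of laps, i.e. after lcm(1, 2, 8) = 8 out-shuffles.

8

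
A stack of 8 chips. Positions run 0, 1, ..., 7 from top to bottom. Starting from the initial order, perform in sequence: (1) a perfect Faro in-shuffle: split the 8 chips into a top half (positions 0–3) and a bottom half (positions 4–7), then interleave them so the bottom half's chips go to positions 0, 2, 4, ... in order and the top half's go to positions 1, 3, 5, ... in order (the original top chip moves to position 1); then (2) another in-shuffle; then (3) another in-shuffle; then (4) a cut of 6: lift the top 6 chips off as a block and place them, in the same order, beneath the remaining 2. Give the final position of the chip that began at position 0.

Track the chip from position 0 forward through each operation:
  after op 1 (in-shuffle): 0 → 1
  after op 2 (in-shuffle): 1 → 3
  after op 3 (in-shuffle): 3 → 7
  after op 4 (cut 6): 7 → 1

1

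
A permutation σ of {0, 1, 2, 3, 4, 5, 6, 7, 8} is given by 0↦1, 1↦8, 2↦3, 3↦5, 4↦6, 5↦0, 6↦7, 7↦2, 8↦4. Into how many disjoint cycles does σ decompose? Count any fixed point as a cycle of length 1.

1

Cycle decomposition: (0 1 8 4 6 7 2 3 5).
1 cycle.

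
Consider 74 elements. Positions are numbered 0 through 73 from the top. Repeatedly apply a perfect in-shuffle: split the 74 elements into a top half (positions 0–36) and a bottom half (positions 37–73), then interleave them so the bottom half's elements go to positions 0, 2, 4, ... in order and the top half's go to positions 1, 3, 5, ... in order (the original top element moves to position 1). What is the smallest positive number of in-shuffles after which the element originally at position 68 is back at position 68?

20

Follow position 68 under repeated in-shuffles:
68 → 62 → 50 → 26 → 53 → 32 → 65 → 56 → 38 → 2 → 5 → 11 → 23 → 47 → 20 → 41 → 8 → 17 → 35 → 71 → 68
It first returns after 20 in-shuffles.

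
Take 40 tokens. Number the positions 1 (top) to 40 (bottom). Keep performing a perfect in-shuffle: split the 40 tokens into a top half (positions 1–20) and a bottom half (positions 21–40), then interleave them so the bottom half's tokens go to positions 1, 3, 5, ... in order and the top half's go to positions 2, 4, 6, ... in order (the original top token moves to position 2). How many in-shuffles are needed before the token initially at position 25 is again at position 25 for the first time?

Follow position 25 under repeated in-shuffles:
25 → 9 → 18 → 36 → 31 → 21 → 1 → 2 → 4 → 8 → 16 → 32 → 23 → 5 → 10 → 20 → 40 → 39 → 37 → 33 → 25
It first returns after 20 in-shuffles.

20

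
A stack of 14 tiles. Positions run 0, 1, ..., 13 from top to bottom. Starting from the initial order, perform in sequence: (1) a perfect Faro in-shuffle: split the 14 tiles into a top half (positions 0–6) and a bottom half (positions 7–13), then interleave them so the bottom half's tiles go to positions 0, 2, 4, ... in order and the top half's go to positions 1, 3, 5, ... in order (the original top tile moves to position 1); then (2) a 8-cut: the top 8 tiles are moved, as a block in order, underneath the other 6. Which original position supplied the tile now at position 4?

13

Undo the operations in reverse order, starting from position 4:
  undo op 2 (cut 8): 4 ← 12
  undo op 1 (in-shuffle, from bottom half): 12 ← 13
So the tile at position 4 came from original position 13.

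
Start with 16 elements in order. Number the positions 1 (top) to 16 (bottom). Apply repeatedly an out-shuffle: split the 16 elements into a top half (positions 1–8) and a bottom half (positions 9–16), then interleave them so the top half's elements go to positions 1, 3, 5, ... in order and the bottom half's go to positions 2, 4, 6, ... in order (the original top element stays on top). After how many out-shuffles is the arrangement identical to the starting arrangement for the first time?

The out-shuffle permutes the 16 positions with cycle lengths [1, 1, 2, 4, 4, 4].
Every element is home exactly when every cycle has completed a whole number of laps, i.e. after lcm(1, 2, 4) = 4 out-shuffles.

4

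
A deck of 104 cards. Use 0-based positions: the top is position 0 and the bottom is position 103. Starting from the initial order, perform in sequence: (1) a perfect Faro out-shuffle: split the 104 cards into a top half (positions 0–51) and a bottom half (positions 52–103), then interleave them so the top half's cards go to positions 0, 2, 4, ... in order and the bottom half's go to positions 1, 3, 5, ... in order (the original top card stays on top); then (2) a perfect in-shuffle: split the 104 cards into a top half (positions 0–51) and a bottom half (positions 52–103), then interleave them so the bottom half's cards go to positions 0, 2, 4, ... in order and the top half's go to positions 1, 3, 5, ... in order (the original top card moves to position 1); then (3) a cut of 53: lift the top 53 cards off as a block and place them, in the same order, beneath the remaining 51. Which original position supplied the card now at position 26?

Undo the operations in reverse order, starting from position 26:
  undo op 3 (cut 53): 26 ← 79
  undo op 2 (in-shuffle, from top half): 79 ← 39
  undo op 1 (out-shuffle, from bottom half): 39 ← 71
So the card at position 26 came from original position 71.

71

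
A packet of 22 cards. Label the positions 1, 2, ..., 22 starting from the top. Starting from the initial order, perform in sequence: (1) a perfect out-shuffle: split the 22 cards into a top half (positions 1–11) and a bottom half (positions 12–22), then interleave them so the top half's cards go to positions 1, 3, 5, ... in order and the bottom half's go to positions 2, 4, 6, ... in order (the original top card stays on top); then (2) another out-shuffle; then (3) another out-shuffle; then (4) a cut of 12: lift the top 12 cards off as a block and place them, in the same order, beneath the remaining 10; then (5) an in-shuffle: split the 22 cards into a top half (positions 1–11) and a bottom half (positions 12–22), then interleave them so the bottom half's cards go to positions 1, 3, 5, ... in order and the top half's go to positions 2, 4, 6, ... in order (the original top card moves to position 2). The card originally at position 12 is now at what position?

7

Track the card from position 12 forward through each operation:
  after op 1 (out-shuffle): 12 → 2
  after op 2 (out-shuffle): 2 → 3
  after op 3 (out-shuffle): 3 → 5
  after op 4 (cut 12): 5 → 15
  after op 5 (in-shuffle): 15 → 7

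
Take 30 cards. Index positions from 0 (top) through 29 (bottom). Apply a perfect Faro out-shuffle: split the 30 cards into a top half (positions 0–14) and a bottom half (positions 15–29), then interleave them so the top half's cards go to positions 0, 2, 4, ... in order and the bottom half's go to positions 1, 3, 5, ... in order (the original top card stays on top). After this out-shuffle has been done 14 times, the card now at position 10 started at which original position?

19

Work backwards from position 10, undoing one out-shuffle at a time:
10 ← 5 ← 17 ← 23 ← 26 ← ... ← 19 (14 steps).
So the card now at position 10 started at position 19.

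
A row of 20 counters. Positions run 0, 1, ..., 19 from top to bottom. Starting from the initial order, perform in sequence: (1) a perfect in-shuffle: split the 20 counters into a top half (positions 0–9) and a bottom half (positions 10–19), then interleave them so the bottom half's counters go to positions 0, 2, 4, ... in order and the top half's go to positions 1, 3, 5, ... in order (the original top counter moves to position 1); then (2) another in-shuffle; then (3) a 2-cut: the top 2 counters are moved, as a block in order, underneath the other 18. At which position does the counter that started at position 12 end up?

Track the counter from position 12 forward through each operation:
  after op 1 (in-shuffle): 12 → 4
  after op 2 (in-shuffle): 4 → 9
  after op 3 (cut 2): 9 → 7

7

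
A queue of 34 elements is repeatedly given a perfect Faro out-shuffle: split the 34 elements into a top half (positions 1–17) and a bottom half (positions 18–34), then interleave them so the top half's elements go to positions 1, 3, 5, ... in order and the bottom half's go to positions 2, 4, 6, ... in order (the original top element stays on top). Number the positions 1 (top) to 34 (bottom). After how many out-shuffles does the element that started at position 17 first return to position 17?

10

Follow position 17 under repeated out-shuffles:
17 → 33 → 32 → 30 → 26 → 18 → 2 → 3 → 5 → 9 → 17
It first returns after 10 out-shuffles.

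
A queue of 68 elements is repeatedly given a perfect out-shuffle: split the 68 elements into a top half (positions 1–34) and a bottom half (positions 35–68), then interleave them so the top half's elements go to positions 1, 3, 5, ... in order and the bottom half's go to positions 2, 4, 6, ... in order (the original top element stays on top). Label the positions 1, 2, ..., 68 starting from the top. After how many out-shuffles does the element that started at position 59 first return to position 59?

Follow position 59 under repeated out-shuffles:
59 → 50 → 32 → 63 → 58 → 48 → 28 → 55 → ... → 59 (length 66)
It first returns after 66 out-shuffles.

66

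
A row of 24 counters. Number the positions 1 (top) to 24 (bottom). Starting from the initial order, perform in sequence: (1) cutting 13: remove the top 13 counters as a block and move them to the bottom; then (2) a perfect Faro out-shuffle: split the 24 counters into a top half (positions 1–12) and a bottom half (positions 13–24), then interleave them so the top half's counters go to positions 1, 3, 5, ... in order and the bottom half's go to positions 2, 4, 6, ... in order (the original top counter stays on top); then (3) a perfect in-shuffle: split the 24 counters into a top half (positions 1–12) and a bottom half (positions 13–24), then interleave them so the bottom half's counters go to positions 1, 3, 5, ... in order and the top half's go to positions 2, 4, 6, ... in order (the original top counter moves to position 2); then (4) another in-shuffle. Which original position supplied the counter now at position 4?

14

Undo the operations in reverse order, starting from position 4:
  undo op 4 (in-shuffle, from top half): 4 ← 2
  undo op 3 (in-shuffle, from top half): 2 ← 1
  undo op 2 (out-shuffle, from top half): 1 ← 1
  undo op 1 (cut 13): 1 ← 14
So the counter at position 4 came from original position 14.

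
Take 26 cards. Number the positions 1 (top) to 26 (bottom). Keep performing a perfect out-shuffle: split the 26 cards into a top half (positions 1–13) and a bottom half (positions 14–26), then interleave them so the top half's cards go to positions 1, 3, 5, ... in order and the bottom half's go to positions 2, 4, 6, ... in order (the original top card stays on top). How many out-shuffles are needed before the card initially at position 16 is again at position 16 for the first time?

4

Follow position 16 under repeated out-shuffles:
16 → 6 → 11 → 21 → 16
It first returns after 4 out-shuffles.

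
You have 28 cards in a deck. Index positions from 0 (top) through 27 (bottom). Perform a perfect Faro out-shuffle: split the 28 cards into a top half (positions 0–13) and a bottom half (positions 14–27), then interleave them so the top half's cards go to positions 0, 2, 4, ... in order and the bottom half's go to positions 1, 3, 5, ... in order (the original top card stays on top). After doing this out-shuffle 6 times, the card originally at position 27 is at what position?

Position 27 is a fixed point of every out-shuffle, so the card never moves.

27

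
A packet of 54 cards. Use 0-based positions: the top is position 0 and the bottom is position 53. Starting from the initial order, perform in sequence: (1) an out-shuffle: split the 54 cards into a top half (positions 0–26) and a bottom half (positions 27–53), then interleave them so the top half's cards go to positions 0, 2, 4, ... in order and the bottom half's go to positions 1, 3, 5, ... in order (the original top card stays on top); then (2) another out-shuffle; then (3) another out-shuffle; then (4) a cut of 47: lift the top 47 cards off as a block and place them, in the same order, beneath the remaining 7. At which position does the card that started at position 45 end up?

49

Track the card from position 45 forward through each operation:
  after op 1 (out-shuffle): 45 → 37
  after op 2 (out-shuffle): 37 → 21
  after op 3 (out-shuffle): 21 → 42
  after op 4 (cut 47): 42 → 49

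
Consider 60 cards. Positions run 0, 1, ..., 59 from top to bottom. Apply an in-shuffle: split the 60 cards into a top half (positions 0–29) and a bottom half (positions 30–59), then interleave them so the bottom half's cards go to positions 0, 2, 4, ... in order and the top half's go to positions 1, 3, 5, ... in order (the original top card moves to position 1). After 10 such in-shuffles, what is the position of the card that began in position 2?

21

Track the card's position through each in-shuffle:
2 → 5 → 11 → 23 → 47 → 34 → 8 → 17 → 35 → 10 → 21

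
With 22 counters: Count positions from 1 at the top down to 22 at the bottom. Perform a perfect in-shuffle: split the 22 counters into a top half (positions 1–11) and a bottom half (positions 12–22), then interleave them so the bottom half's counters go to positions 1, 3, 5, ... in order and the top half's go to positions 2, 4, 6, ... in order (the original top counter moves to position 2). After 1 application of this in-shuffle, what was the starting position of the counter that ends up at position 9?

Work backwards from position 9, undoing one in-shuffle at a time:
9 ← 16
So the counter now at position 9 started at position 16.

16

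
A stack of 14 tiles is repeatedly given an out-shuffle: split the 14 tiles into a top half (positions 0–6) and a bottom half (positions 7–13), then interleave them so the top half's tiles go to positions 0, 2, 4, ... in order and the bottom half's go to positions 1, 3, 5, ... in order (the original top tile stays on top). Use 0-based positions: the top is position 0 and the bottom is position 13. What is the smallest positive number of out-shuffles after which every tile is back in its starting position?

12

The out-shuffle permutes the 14 positions with cycle lengths [1, 1, 12].
Every tile is home exactly when every cycle has completed a whole number of laps, i.e. after lcm(1, 12) = 12 out-shuffles.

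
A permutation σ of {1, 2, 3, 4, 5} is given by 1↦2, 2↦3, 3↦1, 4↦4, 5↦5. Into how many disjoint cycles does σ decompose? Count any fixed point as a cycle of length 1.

3

Cycle decomposition: (1 2 3) (4) (5).
3 cycles.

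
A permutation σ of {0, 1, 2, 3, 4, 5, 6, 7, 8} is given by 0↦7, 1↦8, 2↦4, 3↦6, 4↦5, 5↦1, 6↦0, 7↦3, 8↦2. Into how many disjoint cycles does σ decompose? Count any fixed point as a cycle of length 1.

2

Cycle decomposition: (0 7 3 6) (1 8 2 4 5).
2 cycles.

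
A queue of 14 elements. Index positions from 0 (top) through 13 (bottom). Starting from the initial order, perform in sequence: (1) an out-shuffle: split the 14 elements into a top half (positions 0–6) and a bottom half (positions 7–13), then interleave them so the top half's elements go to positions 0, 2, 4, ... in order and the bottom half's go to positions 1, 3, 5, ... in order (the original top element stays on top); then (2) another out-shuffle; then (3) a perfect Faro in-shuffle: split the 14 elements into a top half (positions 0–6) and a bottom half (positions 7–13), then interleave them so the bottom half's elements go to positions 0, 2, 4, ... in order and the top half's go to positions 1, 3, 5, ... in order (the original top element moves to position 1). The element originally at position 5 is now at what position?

0

Track the element from position 5 forward through each operation:
  after op 1 (out-shuffle): 5 → 10
  after op 2 (out-shuffle): 10 → 7
  after op 3 (in-shuffle): 7 → 0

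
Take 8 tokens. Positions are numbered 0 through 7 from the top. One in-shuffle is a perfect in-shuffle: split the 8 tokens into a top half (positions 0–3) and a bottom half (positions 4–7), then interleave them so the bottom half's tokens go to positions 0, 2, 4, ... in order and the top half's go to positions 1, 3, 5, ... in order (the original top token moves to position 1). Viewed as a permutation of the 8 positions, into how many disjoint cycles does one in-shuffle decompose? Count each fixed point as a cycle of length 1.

2

Trace each unvisited position around until it returns:
(0 1 3 7 6 4) (2 5)
2 cycles in total.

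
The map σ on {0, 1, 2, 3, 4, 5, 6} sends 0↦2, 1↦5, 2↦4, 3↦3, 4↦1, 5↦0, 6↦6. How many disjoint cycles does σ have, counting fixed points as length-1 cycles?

Cycle decomposition: (0 2 4 1 5) (3) (6).
3 cycles.

3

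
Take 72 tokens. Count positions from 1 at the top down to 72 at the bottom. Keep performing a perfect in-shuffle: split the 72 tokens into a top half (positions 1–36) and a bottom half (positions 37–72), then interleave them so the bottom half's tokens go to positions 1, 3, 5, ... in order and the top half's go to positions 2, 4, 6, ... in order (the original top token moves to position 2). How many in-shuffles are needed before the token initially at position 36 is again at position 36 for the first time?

Follow position 36 under repeated in-shuffles:
36 → 72 → 71 → 69 → 65 → 57 → 41 → 9 → 18 → 36
It first returns after 9 in-shuffles.

9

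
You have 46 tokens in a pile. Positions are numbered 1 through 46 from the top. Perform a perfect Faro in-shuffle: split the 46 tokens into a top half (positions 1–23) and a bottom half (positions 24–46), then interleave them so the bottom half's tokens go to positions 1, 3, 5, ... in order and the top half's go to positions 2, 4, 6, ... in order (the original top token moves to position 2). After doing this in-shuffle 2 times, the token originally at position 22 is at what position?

41

Track the token's position through each in-shuffle:
22 → 44 → 41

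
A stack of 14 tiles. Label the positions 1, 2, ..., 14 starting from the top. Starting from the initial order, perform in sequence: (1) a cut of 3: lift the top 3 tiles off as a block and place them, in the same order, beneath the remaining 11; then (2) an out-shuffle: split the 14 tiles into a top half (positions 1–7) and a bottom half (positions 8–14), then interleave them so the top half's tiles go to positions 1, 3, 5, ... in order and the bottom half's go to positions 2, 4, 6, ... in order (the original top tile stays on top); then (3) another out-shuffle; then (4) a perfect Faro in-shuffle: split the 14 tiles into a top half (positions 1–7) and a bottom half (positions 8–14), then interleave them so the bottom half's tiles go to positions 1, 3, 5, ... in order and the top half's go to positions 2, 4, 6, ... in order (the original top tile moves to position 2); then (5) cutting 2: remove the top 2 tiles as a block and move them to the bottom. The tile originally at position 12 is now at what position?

12

Track the tile from position 12 forward through each operation:
  after op 1 (cut 3): 12 → 9
  after op 2 (out-shuffle): 9 → 4
  after op 3 (out-shuffle): 4 → 7
  after op 4 (in-shuffle): 7 → 14
  after op 5 (cut 2): 14 → 12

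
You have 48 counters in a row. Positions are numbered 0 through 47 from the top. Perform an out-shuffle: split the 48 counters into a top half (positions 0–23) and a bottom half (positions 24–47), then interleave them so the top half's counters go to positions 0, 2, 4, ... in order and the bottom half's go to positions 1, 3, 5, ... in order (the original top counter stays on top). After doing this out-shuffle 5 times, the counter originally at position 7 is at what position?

36

Track the counter's position through each out-shuffle:
7 → 14 → 28 → 9 → 18 → 36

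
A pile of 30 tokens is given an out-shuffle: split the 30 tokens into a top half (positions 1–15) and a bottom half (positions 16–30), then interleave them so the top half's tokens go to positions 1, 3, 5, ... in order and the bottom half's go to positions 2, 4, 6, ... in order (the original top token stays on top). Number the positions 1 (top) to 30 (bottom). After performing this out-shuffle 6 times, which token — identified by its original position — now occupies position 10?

Work backwards from position 10, undoing one out-shuffle at a time:
10 ← 20 ← 25 ← 13 ← 7 ← 4 ← 17
So the token now at position 10 started at position 17.

17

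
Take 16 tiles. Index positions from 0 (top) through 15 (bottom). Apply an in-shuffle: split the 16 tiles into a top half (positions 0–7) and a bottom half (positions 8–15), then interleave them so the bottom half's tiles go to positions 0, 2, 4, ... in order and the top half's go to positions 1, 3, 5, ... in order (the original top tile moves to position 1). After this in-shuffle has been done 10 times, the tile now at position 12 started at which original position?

Work backwards from position 12, undoing one in-shuffle at a time:
12 ← 14 ← 15 ← 7 ← 3 ← 1 ← 0 ← 8 ← 12 ← 14 ← 15
So the tile now at position 12 started at position 15.

15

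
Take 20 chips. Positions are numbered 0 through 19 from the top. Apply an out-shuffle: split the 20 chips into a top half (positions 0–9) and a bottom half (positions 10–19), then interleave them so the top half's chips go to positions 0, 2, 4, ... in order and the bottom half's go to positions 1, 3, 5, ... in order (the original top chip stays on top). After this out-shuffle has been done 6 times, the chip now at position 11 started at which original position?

Work backwards from position 11, undoing one out-shuffle at a time:
11 ← 15 ← 17 ← 18 ← 9 ← 14 ← 7
So the chip now at position 11 started at position 7.

7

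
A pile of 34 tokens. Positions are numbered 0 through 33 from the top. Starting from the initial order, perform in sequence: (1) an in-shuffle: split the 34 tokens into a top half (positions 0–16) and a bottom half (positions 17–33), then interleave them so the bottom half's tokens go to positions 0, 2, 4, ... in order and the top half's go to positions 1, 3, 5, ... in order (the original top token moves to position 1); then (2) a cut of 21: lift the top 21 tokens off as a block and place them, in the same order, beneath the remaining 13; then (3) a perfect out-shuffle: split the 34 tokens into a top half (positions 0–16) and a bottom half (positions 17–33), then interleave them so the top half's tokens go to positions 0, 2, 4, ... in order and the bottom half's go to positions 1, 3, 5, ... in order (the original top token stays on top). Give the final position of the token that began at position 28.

2

Track the token from position 28 forward through each operation:
  after op 1 (in-shuffle): 28 → 22
  after op 2 (cut 21): 22 → 1
  after op 3 (out-shuffle): 1 → 2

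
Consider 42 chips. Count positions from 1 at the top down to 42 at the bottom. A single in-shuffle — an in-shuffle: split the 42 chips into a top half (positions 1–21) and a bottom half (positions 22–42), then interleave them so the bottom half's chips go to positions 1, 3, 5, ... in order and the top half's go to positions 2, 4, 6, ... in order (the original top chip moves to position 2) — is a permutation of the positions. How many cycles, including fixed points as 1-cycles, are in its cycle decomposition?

3

Trace each unvisited position around until it returns:
(1 2 4 8 16 32 ... len 14) (3 6 12 24 5 10 ... len 14) (7 14 28 13 26 9 ... len 14)
3 cycles in total.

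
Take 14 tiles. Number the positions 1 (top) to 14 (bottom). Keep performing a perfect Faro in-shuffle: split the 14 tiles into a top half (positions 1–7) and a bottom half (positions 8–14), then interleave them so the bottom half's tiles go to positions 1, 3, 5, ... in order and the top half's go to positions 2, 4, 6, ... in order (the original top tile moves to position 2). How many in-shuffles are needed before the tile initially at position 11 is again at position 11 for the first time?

4

Follow position 11 under repeated in-shuffles:
11 → 7 → 14 → 13 → 11
It first returns after 4 in-shuffles.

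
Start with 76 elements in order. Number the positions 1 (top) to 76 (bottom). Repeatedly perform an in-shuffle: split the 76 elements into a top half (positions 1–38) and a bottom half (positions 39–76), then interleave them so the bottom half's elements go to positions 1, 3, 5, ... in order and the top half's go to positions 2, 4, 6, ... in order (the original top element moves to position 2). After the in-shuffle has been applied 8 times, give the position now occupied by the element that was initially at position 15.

Track the element's position through each in-shuffle:
15 → 30 → 60 → 43 → 9 → 18 → 36 → 72 → 67

67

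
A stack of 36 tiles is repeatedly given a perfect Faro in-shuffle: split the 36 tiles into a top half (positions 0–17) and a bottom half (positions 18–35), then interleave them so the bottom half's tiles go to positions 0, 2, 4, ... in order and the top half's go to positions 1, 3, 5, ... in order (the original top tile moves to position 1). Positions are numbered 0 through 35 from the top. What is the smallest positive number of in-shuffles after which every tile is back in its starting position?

36

The in-shuffle permutes the 36 positions with cycle lengths [36].
Every tile is home exactly when every cycle has completed a whole number of laps, i.e. after lcm(36) = 36 in-shuffles.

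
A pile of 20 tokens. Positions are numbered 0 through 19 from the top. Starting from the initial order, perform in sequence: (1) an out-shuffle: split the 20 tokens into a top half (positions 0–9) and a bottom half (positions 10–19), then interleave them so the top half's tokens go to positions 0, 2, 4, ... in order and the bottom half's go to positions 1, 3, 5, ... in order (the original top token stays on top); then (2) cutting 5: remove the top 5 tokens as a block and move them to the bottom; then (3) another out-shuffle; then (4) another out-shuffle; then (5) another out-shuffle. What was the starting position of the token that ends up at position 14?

10

Undo the operations in reverse order, starting from position 14:
  undo op 5 (out-shuffle, from top half): 14 ← 7
  undo op 4 (out-shuffle, from bottom half): 7 ← 13
  undo op 3 (out-shuffle, from bottom half): 13 ← 16
  undo op 2 (cut 5): 16 ← 1
  undo op 1 (out-shuffle, from bottom half): 1 ← 10
So the token at position 14 came from original position 10.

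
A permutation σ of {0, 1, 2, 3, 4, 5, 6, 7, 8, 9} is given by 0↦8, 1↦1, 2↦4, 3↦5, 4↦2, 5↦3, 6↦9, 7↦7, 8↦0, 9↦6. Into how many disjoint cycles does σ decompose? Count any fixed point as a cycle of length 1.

Cycle decomposition: (0 8) (1) (2 4) (3 5) (6 9) (7).
6 cycles.

6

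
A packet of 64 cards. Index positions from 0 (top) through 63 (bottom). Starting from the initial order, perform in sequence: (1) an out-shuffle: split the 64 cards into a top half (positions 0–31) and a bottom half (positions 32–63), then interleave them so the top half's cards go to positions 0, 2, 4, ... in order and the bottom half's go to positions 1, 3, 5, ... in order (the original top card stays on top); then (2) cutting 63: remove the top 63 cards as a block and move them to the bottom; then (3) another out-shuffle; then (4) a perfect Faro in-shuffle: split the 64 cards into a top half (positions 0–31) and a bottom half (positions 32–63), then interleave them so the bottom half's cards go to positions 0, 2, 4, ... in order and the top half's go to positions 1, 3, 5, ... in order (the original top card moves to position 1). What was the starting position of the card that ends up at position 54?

Undo the operations in reverse order, starting from position 54:
  undo op 4 (in-shuffle, from bottom half): 54 ← 59
  undo op 3 (out-shuffle, from bottom half): 59 ← 61
  undo op 2 (cut 63): 61 ← 60
  undo op 1 (out-shuffle, from top half): 60 ← 30
So the card at position 54 came from original position 30.

30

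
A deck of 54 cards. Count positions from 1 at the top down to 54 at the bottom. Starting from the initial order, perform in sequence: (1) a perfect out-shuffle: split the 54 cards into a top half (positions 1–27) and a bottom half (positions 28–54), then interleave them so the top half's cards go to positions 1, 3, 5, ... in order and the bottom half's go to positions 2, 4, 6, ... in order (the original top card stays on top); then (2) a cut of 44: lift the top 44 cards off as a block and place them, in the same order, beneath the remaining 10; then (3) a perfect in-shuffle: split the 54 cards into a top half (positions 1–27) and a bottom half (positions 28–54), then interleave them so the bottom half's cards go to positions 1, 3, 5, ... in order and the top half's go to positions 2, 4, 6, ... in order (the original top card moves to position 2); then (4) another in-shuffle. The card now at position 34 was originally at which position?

Undo the operations in reverse order, starting from position 34:
  undo op 4 (in-shuffle, from top half): 34 ← 17
  undo op 3 (in-shuffle, from bottom half): 17 ← 36
  undo op 2 (cut 44): 36 ← 26
  undo op 1 (out-shuffle, from bottom half): 26 ← 40
So the card at position 34 came from original position 40.

40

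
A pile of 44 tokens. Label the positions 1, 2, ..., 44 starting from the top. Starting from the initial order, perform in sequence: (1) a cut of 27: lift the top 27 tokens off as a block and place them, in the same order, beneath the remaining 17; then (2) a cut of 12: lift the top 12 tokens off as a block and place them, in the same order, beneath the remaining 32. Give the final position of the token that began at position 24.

Track the token from position 24 forward through each operation:
  after op 1 (cut 27): 24 → 41
  after op 2 (cut 12): 41 → 29

29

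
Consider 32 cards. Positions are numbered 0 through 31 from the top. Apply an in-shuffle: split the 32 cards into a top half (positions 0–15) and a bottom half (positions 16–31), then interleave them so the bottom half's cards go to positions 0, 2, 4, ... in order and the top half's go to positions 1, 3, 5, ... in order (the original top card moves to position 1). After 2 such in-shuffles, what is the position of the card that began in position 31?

Track the card's position through each in-shuffle:
31 → 30 → 28

28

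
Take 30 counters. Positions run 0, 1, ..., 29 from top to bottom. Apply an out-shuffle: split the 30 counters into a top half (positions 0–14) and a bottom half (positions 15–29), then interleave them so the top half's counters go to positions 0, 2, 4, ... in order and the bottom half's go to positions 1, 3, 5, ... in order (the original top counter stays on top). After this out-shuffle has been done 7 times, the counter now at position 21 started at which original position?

Work backwards from position 21, undoing one out-shuffle at a time:
21 ← 25 ← 27 ← 28 ← 14 ← 7 ← 18 ← 9
So the counter now at position 21 started at position 9.

9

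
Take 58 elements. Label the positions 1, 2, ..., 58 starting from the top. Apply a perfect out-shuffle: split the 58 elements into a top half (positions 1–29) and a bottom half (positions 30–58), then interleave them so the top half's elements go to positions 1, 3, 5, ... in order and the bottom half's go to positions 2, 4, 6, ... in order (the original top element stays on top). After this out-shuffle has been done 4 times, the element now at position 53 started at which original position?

Work backwards from position 53, undoing one out-shuffle at a time:
53 ← 27 ← 14 ← 36 ← 47
So the element now at position 53 started at position 47.

47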